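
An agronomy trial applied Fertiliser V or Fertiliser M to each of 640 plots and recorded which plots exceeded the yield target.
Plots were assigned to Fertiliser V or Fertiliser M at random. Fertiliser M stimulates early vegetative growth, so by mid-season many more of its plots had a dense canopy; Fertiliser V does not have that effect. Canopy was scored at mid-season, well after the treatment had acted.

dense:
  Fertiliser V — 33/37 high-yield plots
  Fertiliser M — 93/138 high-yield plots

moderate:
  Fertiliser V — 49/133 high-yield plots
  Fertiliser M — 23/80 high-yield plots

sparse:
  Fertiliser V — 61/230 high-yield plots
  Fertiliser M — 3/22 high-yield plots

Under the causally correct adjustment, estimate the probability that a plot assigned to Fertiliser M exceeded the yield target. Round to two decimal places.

Within every mid-season canopy level Fertiliser V has the higher rate, yet pooled Fertiliser M does — Simpson's reversal.
Mid-season canopy here is a post-treatment variable shaped by the fertiliser; conditioning on it would introduce bias rather than remove it. The overall comparison is the causal one.
So P(outcome | do(Fertiliser M)) is just the pooled rate for Fertiliser M: 119/240 = 0.496.

0.50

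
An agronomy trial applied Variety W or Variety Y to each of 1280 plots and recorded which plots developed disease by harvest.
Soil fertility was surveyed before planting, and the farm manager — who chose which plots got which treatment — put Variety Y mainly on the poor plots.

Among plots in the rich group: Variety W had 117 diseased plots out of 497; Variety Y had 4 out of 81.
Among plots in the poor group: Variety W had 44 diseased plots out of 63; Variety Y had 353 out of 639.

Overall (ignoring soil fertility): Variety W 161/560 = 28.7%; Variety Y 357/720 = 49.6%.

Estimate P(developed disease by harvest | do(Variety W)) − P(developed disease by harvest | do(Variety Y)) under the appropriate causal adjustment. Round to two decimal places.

Within every soil fertility level Variety Y has the lower rate, yet pooled Variety W does — Simpson's reversal.
Soil fertility differs across varietys for reasons unrelated to any effect of the variety itself, and it separately predicts the outcome — a classic confounder. We must compare within soil fertility levels.
Adjusting over the population distribution of soil fertility: 0.452·(0.235−0.049) + 0.548·(0.698−0.552) = +0.164.

+0.16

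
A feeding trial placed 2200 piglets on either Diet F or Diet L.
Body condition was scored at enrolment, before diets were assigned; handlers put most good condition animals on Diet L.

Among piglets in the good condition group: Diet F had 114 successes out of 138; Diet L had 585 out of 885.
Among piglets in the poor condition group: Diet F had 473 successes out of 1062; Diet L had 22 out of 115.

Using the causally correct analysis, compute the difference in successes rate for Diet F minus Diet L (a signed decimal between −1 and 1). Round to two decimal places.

Here starting body condition is a common cause — it drives both which diet a case falls under and the outcome. The crude comparison mixes populations; the stratum-specific rates are the causally relevant ones.
Adjusting over the population distribution of starting body condition: 0.465·(0.826−0.661) + 0.535·(0.445−0.191) = +0.213.

+0.21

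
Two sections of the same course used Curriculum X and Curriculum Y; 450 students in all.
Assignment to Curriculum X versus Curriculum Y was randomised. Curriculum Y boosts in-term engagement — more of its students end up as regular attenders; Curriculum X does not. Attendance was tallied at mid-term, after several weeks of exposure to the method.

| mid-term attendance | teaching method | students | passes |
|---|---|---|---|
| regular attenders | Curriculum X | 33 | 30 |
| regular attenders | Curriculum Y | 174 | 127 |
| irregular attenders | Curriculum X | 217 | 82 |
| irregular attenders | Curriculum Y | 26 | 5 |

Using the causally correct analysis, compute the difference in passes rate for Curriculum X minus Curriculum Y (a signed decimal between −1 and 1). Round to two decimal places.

-0.21

Curriculum X is higher inside every mid-term attendance stratum but Curriculum Y is higher in aggregate. Whether to stratify depends on how mid-term attendance relates to the teaching method.
Mid-term attendance is recorded after the teaching method and is itself shifted by it — it sits on the causal path from teaching method to outcome. Conditioning on a mediator would strip out part of the effect we want; the pooled comparison gives the total causal effect.
The causal difference is the pooled difference: 0.448 − 0.660 = -0.212.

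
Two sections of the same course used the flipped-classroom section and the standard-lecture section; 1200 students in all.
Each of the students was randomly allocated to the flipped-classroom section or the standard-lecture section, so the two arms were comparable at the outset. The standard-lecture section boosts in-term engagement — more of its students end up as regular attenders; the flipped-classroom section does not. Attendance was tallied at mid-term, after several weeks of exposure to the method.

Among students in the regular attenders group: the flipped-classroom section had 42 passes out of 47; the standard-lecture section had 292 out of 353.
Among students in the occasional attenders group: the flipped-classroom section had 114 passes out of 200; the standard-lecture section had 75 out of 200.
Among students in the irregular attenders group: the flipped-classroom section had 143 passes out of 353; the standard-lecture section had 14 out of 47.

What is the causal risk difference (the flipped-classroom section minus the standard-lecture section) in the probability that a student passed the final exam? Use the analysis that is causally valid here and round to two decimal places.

-0.14

Within every mid-term attendance level the flipped-classroom section has the higher rate, yet pooled the standard-lecture section does — Simpson's reversal.
Mid-term attendance is downstream of the teaching method. One should not condition on a consequence of treatment, so the overall rates are the right comparison.
The causal difference is the pooled difference: 0.498 − 0.635 = -0.137.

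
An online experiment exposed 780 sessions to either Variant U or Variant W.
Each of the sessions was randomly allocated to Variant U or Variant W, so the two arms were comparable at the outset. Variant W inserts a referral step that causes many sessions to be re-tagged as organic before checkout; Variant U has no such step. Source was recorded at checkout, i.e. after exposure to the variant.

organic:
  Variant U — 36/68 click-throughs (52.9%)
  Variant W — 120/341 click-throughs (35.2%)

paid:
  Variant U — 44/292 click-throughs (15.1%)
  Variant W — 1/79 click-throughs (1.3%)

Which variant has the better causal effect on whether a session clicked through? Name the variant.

Variant W

Traffic source lies on the pathway variant → traffic source → outcome, so adjusting for it blocks the indirect effect. For the total causal effect of variant, use the unadjusted pooled rates.
Pooled: Variant U 22.2% vs Variant W 28.8%; Variant W is higher overall.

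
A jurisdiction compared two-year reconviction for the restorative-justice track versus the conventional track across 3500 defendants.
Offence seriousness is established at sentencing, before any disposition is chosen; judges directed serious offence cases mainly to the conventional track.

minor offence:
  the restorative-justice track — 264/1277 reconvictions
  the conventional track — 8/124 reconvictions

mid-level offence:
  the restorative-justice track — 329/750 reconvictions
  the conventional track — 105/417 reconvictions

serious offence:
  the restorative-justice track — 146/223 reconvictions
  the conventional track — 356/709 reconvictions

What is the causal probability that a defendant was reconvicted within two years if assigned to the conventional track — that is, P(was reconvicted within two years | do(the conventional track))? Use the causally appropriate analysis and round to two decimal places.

Since offence seriousness is a pre-existing factor (not a product of the disposition) and it affects the outcome on its own, it is a confounder. The stratified rates, not the pooled rate, identify the causal effect.
Standardising the conventional track to the population offence seriousness mix: 0.400·8/124 + 0.333·105/417 + 0.266·356/709 = 0.243.

0.24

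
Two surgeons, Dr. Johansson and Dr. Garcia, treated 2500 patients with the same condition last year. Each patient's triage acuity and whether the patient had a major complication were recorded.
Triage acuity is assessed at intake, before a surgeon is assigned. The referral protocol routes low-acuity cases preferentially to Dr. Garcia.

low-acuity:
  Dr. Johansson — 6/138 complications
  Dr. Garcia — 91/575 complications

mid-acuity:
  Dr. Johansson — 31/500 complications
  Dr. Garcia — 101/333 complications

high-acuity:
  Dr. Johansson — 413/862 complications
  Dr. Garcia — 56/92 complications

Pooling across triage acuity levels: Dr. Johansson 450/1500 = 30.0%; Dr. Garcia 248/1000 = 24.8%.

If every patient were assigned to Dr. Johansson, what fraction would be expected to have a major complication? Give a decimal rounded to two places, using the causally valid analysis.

0.22

The imbalance in triage acuity arose from how patients were allocated, not from anything the surgeon did; and triage acuity independently affects the outcome. The pooled gap is confounded — condition on triage acuity.
Standardising Dr. Johansson to the population triage acuity mix: 0.285·6/138 + 0.333·31/500 + 0.382·413/862 = 0.216.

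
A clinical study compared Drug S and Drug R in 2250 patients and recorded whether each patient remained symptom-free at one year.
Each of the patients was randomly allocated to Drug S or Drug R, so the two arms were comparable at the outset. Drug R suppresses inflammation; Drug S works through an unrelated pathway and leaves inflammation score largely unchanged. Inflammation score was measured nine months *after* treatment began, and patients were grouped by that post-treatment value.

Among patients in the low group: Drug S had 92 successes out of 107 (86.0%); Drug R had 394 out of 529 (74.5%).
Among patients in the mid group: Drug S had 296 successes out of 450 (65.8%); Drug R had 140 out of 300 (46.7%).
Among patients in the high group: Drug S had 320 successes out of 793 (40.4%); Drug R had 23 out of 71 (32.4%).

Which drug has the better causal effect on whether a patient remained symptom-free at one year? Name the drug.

Inflammation score here is a post-treatment variable shaped by the drug; conditioning on it would introduce bias rather than remove it. The overall comparison is the causal one.
Pooled: Drug S 52.4% vs Drug R 61.9%; Drug R is higher overall.

Drug R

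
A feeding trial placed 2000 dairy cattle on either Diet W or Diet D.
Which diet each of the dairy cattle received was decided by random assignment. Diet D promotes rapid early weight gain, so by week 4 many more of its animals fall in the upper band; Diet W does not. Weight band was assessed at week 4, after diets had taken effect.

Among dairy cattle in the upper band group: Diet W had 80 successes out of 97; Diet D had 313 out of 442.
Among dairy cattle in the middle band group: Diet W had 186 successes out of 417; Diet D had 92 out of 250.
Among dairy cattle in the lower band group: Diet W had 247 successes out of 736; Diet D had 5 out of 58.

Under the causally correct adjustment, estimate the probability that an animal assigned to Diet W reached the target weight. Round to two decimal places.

Because the diet influences week-4 weight band, week-4 weight band is a post-treatment mediator, not a confounder. Stratifying on it would bias the estimate; the causal effect is the crude pooled difference.
So P(outcome | do(Diet W)) is just the pooled rate for Diet W: 513/1250 = 0.410.

0.41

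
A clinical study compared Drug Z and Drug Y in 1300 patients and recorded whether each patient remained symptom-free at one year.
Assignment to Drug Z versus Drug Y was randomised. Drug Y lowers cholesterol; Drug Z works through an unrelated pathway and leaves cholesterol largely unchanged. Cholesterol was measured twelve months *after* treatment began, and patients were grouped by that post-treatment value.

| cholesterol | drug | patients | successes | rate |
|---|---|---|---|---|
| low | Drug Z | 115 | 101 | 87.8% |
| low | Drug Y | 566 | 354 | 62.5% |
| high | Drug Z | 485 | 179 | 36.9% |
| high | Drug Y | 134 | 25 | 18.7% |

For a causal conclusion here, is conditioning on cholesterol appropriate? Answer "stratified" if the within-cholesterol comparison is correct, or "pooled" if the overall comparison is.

pooled

Within every cholesterol level Drug Z has the higher rate, yet pooled Drug Y does — Simpson's reversal.
The distribution of cholesterol is itself part of what the drug does — it is an intermediate outcome. Holding it fixed would remove that part of the effect; the total effect is the pooled difference.
Pooled: Drug Z 46.7% vs Drug Y 54.1%; Drug Y is higher overall.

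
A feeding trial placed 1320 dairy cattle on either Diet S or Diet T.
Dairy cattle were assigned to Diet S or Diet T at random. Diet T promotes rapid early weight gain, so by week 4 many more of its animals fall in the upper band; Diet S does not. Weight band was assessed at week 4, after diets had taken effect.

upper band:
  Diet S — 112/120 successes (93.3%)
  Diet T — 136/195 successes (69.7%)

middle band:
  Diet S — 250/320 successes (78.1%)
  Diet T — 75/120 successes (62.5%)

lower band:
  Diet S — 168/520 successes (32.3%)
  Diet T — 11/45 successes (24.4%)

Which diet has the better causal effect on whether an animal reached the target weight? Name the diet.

Diet T

Within every week-4 weight band level Diet S has the higher rate, yet pooled Diet T does — Simpson's reversal.
The distribution of week-4 weight band is itself part of what the diet does — it is an intermediate outcome. Holding it fixed would remove that part of the effect; the total effect is the pooled difference.
Pooled: Diet S 55.2% vs Diet T 61.7%; Diet T is higher overall.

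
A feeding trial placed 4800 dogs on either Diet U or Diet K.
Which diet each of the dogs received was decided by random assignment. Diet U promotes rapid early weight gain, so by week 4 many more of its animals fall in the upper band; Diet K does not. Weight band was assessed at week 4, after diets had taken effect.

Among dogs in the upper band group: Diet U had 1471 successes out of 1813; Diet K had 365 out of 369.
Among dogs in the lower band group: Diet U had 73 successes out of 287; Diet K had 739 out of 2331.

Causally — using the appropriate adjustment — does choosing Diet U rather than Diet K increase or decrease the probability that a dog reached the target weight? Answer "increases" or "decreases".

The distribution of week-4 weight band is itself part of what the diet does — it is an intermediate outcome. Holding it fixed would remove that part of the effect; the total effect is the pooled difference.
Pooled: Diet U 73.5% vs Diet K 40.9%; Diet U is higher overall.

increases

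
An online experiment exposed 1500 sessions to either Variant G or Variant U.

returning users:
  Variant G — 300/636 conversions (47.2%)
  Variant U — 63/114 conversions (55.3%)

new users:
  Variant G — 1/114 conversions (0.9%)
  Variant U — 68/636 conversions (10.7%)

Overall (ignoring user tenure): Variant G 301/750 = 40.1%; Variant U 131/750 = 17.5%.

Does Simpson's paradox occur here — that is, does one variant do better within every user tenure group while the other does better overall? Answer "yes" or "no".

yes

Within each user tenure level (returning users 47.2% vs 55.3%; new users 0.9% vs 10.7%), Variant U has the higher rate every time. Pooled: 40.1% vs 17.5% — Variant G has the higher rate overall. The two comparisons disagree.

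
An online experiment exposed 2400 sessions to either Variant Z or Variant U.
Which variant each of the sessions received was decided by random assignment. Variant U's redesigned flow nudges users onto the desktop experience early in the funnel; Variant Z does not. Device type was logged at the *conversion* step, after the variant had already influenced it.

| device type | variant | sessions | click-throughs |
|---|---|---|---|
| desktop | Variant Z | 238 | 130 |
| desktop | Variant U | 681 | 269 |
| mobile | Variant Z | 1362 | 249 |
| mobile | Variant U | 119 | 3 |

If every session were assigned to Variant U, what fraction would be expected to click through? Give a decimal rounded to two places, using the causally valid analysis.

Within every device type level Variant Z has the higher rate, yet pooled Variant U does — Simpson's reversal.
Because the variant influences device type, device type is a post-treatment mediator, not a confounder. Stratifying on it would bias the estimate; the causal effect is the crude pooled difference.
So P(outcome | do(Variant U)) is just the pooled rate for Variant U: 272/800 = 0.340.

0.34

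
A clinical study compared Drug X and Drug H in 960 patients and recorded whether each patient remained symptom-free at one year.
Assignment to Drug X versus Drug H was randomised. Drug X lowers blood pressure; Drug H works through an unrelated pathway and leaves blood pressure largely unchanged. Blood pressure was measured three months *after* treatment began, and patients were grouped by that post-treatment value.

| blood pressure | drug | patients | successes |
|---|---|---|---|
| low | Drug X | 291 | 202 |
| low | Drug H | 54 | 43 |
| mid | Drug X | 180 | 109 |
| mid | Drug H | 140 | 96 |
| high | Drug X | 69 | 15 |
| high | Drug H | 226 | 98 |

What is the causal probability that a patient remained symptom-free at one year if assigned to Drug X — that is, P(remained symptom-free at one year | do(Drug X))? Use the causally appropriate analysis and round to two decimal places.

Blood pressure is recorded after the drug and is itself shifted by it — it sits on the causal path from drug to outcome. Conditioning on a mediator would strip out part of the effect we want; the pooled comparison gives the total causal effect.
So P(outcome | do(Drug X)) is just the pooled rate for Drug X: 326/540 = 0.604.

0.60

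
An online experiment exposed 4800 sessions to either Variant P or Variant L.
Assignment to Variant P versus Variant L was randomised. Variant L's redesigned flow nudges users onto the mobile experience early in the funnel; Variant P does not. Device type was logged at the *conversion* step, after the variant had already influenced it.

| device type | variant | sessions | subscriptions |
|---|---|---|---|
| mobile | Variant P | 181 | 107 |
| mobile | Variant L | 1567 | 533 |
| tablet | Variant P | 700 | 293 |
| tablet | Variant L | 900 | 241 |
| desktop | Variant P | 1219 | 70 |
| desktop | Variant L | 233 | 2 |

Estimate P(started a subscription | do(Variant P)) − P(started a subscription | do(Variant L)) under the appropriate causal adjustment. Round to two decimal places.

-0.06

Within every device type level Variant P has the higher rate, yet pooled Variant L does — Simpson's reversal.
The distribution of device type is itself part of what the variant does — it is an intermediate outcome. Holding it fixed would remove that part of the effect; the total effect is the pooled difference.
The causal difference is the pooled difference: 0.224 − 0.287 = -0.064.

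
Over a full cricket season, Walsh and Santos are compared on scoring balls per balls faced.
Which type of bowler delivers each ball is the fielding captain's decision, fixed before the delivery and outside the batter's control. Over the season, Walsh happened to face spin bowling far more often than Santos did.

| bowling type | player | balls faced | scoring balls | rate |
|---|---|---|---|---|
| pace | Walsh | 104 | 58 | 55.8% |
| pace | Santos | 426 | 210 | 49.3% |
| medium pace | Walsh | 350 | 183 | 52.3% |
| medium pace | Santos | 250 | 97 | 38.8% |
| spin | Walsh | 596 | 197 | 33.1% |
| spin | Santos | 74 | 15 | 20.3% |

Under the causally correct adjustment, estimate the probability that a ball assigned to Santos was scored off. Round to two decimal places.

0.35

Walsh is higher inside every bowling type stratum but Santos is higher in aggregate. Whether to stratify depends on how bowling type relates to the player.
Since bowling type is a pre-existing factor (not a product of the player) and it affects the outcome on its own, it is a confounder. The stratified rates, not the pooled rate, identify the causal effect.
Standardising Santos to the population bowling type mix: 0.294·210/426 + 0.333·97/250 + 0.372·15/74 = 0.350.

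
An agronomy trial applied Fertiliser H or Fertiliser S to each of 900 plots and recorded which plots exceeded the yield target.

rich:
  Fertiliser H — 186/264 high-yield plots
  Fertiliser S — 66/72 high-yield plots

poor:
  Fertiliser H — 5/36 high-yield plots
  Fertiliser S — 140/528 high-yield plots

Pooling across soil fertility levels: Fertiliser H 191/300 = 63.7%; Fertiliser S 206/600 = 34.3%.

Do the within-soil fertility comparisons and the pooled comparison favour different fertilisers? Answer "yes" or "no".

Within each soil fertility level (rich 70.5% vs 91.7%; poor 13.9% vs 26.5%), Fertiliser S has the higher rate every time. Pooled: 63.7% vs 34.3% — Fertiliser H has the higher rate overall. The two comparisons disagree.

yes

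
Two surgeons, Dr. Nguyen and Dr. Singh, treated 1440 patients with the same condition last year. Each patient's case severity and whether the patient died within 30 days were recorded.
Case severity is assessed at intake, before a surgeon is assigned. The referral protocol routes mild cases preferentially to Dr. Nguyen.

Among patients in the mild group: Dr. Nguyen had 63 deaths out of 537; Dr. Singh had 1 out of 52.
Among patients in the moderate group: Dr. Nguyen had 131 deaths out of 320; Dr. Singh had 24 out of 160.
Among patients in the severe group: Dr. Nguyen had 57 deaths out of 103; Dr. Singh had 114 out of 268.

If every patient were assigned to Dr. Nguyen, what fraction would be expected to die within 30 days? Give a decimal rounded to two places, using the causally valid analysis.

0.33

Within every case severity level Dr. Singh has the lower rate, yet pooled Dr. Nguyen does — Simpson's reversal.
Case severity satisfies the back-door criterion: it is not a descendant of the surgeon, and it blocks the spurious path from surgeon to outcome. Adjusting for it (i.e., using the within-case severity rates) gives the causal effect.
Standardising Dr. Nguyen to the population case severity mix: 0.409·63/537 + 0.333·131/320 + 0.258·57/103 = 0.327.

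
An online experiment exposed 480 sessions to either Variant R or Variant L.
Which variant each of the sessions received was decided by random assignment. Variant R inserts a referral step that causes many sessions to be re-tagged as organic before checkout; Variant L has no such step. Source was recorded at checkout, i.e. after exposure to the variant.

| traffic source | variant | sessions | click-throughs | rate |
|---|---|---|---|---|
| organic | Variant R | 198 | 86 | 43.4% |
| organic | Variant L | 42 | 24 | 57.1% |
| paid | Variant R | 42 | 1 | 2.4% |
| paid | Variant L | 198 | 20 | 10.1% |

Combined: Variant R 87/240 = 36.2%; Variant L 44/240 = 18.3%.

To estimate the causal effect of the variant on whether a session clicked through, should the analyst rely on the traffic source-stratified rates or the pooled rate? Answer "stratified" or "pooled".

pooled

Traffic source here is a post-treatment variable shaped by the variant; conditioning on it would introduce bias rather than remove it. The overall comparison is the causal one.
Pooled: Variant R 36.2% vs Variant L 18.3%; Variant R is higher overall.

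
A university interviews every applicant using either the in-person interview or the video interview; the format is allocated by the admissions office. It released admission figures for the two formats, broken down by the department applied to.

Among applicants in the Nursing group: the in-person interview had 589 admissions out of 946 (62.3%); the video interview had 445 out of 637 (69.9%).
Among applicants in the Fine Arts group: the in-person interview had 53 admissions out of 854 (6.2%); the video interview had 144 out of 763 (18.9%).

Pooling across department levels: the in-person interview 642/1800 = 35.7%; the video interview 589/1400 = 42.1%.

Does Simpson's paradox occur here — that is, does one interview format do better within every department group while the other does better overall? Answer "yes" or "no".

no

Within each department level (Nursing 62.3% vs 69.9%; Fine Arts 6.2% vs 18.9%), the video interview has the higher rate every time. Pooled: 35.7% vs 42.1% — the video interview has the higher rate overall. They agree.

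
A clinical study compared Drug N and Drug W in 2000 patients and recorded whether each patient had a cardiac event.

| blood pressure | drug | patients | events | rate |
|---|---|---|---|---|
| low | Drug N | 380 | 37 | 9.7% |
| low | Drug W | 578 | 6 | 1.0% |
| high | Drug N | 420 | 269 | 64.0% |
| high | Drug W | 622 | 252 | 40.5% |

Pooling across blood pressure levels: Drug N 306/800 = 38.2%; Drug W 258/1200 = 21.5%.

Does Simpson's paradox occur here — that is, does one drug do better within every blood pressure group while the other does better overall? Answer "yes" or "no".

Within each blood pressure level (low 9.7% vs 1.0%; high 64.0% vs 40.5%), Drug W has the lower rate every time. Pooled: 38.2% vs 21.5% — Drug W has the lower rate overall. They agree.

no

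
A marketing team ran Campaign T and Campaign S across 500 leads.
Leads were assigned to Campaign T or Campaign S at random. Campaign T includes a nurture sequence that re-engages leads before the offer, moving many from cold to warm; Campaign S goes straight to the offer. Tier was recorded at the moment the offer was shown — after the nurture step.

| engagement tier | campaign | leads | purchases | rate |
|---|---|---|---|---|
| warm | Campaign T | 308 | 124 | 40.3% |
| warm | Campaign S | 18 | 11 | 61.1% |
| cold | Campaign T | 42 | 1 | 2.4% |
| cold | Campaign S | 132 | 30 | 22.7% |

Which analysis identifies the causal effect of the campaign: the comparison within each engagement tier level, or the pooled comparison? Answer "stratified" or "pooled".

Engagement tier is downstream of the campaign. One should not condition on a consequence of treatment, so the overall rates are the right comparison.
Pooled: Campaign T 35.7% vs Campaign S 27.3%; Campaign T is higher overall.

pooled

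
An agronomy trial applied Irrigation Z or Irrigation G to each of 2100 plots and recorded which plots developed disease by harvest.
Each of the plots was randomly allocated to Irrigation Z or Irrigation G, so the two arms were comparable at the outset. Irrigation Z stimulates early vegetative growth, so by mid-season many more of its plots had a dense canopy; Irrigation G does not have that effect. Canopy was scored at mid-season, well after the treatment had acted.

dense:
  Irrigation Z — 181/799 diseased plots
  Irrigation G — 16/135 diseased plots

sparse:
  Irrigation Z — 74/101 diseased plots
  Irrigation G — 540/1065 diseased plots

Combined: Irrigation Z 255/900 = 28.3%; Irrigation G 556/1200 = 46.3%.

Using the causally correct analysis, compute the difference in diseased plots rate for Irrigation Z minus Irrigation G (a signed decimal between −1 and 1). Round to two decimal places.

-0.18

Irrigation G is lower inside every mid-season canopy stratum but Irrigation Z is lower in aggregate. Whether to stratify depends on how mid-season canopy relates to the irrigation.
The distribution of mid-season canopy is itself part of what the irrigation does — it is an intermediate outcome. Holding it fixed would remove that part of the effect; the total effect is the pooled difference.
The causal difference is the pooled difference: 0.283 − 0.463 = -0.180.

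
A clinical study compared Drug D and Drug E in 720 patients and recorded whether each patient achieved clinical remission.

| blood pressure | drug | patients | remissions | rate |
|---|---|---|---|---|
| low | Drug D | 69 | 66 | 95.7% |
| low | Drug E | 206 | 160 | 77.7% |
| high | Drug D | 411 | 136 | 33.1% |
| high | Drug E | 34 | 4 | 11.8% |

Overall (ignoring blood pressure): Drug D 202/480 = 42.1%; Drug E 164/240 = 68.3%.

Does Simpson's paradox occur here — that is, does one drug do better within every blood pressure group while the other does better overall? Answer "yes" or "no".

yes

Within each blood pressure level (low 95.7% vs 77.7%; high 33.1% vs 11.8%), Drug D has the higher rate every time. Pooled: 42.1% vs 68.3% — Drug E has the higher rate overall. The two comparisons disagree.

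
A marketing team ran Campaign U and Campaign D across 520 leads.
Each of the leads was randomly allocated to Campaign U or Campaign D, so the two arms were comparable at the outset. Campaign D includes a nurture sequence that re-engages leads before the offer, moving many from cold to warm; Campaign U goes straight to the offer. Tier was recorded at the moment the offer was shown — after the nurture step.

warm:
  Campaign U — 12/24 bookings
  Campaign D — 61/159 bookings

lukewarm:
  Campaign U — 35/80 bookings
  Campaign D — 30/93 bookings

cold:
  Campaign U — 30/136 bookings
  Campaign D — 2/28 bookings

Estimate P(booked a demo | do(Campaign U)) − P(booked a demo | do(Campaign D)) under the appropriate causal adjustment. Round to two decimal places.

Because the campaign influences engagement tier, engagement tier is a post-treatment mediator, not a confounder. Stratifying on it would bias the estimate; the causal effect is the crude pooled difference.
The causal difference is the pooled difference: 0.321 − 0.332 = -0.011.

-0.01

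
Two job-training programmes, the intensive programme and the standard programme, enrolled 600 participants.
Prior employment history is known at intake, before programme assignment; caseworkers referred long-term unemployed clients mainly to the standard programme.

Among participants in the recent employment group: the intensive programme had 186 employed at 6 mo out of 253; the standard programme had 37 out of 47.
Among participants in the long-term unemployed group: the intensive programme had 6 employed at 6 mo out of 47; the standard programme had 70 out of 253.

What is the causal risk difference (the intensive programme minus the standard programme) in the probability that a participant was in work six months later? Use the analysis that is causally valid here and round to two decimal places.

-0.10

Within every prior employment history level the standard programme has the higher rate, yet pooled the intensive programme does — Simpson's reversal.
The imbalance in prior employment history arose from how participants were allocated, not from anything the programme did; and prior employment history independently affects the outcome. The pooled gap is confounded — condition on prior employment history.
Adjusting over the population distribution of prior employment history: 0.500·(0.735−0.787) + 0.500·(0.128−0.277) = -0.101.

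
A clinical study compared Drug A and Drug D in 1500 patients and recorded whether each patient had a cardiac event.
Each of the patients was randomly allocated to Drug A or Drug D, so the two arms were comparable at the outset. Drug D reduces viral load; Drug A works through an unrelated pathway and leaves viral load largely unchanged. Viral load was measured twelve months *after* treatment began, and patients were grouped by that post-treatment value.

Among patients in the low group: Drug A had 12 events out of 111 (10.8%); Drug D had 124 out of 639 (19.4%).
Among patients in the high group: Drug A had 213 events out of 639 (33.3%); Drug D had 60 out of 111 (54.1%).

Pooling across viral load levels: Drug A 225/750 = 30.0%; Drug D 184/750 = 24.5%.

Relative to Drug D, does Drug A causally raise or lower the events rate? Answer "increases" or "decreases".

increases

Within every viral load level Drug A has the lower rate, yet pooled Drug D does — Simpson's reversal.
Viral load here is a post-treatment variable shaped by the drug; conditioning on it would introduce bias rather than remove it. The overall comparison is the causal one.
Pooled: Drug A 30.0% vs Drug D 24.5%; Drug D is lower overall.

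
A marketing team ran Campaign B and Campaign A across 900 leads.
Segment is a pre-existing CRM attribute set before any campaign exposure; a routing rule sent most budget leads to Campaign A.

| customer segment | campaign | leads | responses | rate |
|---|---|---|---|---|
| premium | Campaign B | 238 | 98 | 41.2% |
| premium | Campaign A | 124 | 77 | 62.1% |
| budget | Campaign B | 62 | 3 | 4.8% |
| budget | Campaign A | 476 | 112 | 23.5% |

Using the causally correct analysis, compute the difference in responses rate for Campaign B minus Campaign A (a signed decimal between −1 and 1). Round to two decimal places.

-0.20

Since customer segment is a pre-existing factor (not a product of the campaign) and it affects the outcome on its own, it is a confounder. The stratified rates, not the pooled rate, identify the causal effect.
Adjusting over the population distribution of customer segment: 0.402·(0.412−0.621) + 0.598·(0.048−0.235) = -0.196.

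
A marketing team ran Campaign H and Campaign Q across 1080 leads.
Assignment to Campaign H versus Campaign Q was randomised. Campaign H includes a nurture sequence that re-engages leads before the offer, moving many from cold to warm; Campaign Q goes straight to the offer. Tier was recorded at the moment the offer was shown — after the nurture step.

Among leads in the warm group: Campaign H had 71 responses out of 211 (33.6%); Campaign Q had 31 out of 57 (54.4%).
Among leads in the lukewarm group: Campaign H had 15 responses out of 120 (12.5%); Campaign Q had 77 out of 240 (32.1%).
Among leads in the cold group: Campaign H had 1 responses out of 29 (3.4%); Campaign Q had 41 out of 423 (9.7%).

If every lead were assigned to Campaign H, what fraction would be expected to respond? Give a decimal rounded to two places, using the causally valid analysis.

The distribution of engagement tier is itself part of what the campaign does — it is an intermediate outcome. Holding it fixed would remove that part of the effect; the total effect is the pooled difference.
So P(outcome | do(Campaign H)) is just the pooled rate for Campaign H: 87/360 = 0.242.

0.24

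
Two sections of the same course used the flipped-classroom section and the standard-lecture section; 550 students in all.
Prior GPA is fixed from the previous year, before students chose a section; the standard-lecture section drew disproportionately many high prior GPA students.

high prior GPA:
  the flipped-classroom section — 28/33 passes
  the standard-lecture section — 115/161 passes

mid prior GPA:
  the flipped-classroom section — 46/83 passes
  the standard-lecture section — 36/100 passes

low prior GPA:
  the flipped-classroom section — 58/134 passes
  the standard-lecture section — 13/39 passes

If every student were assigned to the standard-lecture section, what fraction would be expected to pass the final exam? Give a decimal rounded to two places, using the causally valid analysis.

0.48

the flipped-classroom section is higher inside every prior GPA band stratum but the standard-lecture section is higher in aggregate. Whether to stratify depends on how prior GPA band relates to the teaching method.
Prior GPA band satisfies the back-door criterion: it is not a descendant of the teaching method, and it blocks the spurious path from teaching method to outcome. Adjusting for it (i.e., using the within-prior GPA band rates) gives the causal effect.
Standardising the standard-lecture section to the population prior GPA band mix: 0.353·115/161 + 0.333·36/100 + 0.315·13/39 = 0.477.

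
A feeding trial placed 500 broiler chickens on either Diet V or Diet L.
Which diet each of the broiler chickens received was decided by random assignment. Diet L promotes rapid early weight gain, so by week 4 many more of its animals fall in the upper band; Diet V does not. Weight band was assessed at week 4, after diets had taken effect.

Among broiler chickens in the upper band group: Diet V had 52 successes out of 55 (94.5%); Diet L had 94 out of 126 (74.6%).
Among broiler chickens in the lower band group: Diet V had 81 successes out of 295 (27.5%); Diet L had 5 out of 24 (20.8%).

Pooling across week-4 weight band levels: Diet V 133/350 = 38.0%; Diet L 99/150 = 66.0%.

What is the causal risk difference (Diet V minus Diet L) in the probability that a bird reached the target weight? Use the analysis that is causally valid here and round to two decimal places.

-0.28

Diet V is higher inside every week-4 weight band stratum but Diet L is higher in aggregate. Whether to stratify depends on how week-4 weight band relates to the diet.
Week-4 weight band here is a post-treatment variable shaped by the diet; conditioning on it would introduce bias rather than remove it. The overall comparison is the causal one.
The causal difference is the pooled difference: 0.380 − 0.660 = -0.280.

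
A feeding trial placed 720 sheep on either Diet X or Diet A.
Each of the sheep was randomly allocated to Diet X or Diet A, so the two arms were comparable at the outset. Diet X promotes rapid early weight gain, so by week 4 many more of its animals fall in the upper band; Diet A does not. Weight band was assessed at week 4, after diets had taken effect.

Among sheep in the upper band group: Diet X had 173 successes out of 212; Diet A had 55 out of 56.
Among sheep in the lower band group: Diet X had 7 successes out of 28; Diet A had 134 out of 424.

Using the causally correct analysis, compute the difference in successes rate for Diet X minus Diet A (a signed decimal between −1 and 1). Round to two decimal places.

+0.36

The stratified and pooled comparisons disagree (Diet A wins within each week-4 weight band; Diet X wins overall), so the answer turns on the causal role of week-4 weight band.
Stratifying would compare diets among sheep the diets themselves sorted into week-4 weight band groups — a form of selection on an intermediate. The unconditioned pooled rates give the total causal effect.
The causal difference is the pooled difference: 0.750 − 0.394 = +0.356.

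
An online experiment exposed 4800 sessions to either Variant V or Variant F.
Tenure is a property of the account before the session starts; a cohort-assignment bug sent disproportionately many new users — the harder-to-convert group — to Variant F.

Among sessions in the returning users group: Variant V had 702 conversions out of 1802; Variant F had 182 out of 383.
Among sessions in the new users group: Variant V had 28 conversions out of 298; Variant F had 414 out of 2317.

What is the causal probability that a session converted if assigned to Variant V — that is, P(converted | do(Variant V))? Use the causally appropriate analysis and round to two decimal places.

0.23

Here user tenure is a common cause — it drives both which variant a case falls under and the outcome. The crude comparison mixes populations; the stratum-specific rates are the causally relevant ones.
Standardising Variant V to the population user tenure mix: 0.455·702/1802 + 0.545·28/298 = 0.229.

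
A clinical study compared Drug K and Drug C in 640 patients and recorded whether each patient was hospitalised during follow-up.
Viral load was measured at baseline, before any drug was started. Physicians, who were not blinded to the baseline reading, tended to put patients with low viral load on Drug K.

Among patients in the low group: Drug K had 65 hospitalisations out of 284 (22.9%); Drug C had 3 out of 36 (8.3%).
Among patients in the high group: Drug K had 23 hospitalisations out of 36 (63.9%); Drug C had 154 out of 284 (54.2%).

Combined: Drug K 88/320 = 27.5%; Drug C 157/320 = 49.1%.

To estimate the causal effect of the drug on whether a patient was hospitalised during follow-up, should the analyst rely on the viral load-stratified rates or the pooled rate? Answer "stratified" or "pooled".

stratified

Drug C is lower inside every viral load stratum but Drug K is lower in aggregate. Whether to stratify depends on how viral load relates to the drug.
Viral load differs across drugs for reasons unrelated to any effect of the drug itself, and it separately predicts the outcome — a classic confounder. We must compare within viral load levels.
Within each level — low: 22.9% vs 8.3%; high: 63.9% vs 54.2% — Drug C is lower every time.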